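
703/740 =19/20 = 0.95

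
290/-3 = -290/3 = - 96.67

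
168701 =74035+94666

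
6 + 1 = 7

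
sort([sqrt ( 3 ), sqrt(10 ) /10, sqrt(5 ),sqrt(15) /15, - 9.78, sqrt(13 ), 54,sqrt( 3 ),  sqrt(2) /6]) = [ - 9.78, sqrt( 2)/6, sqrt( 15 ) /15,sqrt( 10 ) /10 , sqrt(3),sqrt( 3 ),  sqrt (5 ), sqrt( 13),54 ] 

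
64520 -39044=25476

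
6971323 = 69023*101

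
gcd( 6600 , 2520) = 120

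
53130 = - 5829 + 58959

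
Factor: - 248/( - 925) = 2^3*5^(- 2)*31^1 * 37^( - 1) 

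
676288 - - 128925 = 805213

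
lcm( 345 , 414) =2070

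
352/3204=88/801 = 0.11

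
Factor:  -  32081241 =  - 3^1*10693747^1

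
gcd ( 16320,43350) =510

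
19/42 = 19/42 = 0.45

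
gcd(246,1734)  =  6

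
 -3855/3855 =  - 1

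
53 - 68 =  - 15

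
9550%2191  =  786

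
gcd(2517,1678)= 839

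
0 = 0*611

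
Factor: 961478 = 2^1*7^2*9811^1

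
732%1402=732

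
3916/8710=1958/4355 = 0.45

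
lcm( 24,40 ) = 120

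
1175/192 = 6 + 23/192 = 6.12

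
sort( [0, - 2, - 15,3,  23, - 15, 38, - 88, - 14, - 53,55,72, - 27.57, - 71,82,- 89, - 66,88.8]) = [ - 89,- 88, - 71, - 66, - 53,-27.57, - 15, - 15, - 14, - 2, 0,  3,23 , 38, 55,72 , 82,88.8]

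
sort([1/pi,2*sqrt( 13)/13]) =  [ 1/pi , 2*sqrt( 13 )/13 ] 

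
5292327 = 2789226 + 2503101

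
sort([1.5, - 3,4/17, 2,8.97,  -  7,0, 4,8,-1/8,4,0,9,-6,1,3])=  [-7,-6,-3,-1/8,0, 0,4/17,1,1.5,2,3,4,4, 8, 8.97, 9]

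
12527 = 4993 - -7534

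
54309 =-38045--92354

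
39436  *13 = 512668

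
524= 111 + 413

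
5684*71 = 403564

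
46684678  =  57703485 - 11018807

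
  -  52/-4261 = 52/4261 = 0.01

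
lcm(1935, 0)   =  0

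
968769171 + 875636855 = 1844406026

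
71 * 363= 25773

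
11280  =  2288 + 8992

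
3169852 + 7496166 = 10666018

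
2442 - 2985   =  - 543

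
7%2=1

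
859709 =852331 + 7378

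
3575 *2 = 7150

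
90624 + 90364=180988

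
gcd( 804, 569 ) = 1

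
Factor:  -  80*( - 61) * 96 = 468480 = 2^9*3^1*5^1*61^1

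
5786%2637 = 512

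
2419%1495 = 924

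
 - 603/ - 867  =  201/289=0.70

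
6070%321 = 292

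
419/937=419/937=0.45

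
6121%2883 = 355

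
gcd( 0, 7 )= 7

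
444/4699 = 12/127 = 0.09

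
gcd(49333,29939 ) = 1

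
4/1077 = 4/1077 = 0.00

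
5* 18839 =94195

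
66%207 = 66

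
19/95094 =19/95094 = 0.00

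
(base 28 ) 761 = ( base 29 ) 6L2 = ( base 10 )5657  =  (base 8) 13031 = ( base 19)FCE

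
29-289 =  - 260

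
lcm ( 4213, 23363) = 256993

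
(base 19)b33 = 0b111110111111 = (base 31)461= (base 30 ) 4EB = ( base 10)4031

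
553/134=4 + 17/134 = 4.13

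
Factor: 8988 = 2^2*3^1*7^1*107^1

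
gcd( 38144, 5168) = 16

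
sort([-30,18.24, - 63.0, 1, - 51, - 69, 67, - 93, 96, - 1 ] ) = [-93,  -  69, - 63.0,-51,-30, - 1,1, 18.24, 67,  96 ]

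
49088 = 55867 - 6779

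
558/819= 62/91  =  0.68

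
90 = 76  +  14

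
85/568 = 85/568 = 0.15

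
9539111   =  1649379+7889732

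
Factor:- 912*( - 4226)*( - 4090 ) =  - 15763318080 =- 2^6*3^1*5^1*19^1*409^1 * 2113^1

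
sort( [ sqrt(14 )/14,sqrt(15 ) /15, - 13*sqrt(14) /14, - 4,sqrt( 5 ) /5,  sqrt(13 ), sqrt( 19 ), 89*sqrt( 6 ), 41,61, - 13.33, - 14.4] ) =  [ - 14.4, - 13.33, - 4, - 13*sqrt(14)/14, sqrt(15 ) /15,sqrt(14 ) /14,sqrt(5) /5, sqrt( 13), sqrt( 19 ),41 , 61, 89*sqrt(6 )]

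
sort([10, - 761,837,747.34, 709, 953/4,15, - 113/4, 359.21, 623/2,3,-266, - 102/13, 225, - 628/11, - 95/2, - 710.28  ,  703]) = [ - 761,-710.28,  -  266, - 628/11, - 95/2, - 113/4, - 102/13, 3, 10, 15, 225, 953/4, 623/2,359.21, 703,709,747.34,837] 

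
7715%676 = 279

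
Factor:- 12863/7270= - 2^( - 1 )*5^(- 1)*19^1*677^1*727^( - 1 )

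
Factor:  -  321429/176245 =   -  3^1*5^( - 1 )*101^( - 1 )*307^1 = -921/505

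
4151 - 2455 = 1696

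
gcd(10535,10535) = 10535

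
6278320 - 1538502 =4739818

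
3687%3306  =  381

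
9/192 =3/64 = 0.05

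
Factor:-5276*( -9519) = 2^2*3^1*19^1*167^1*1319^1 = 50222244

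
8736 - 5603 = 3133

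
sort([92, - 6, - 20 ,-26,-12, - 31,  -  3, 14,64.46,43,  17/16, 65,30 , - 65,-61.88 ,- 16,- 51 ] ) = [ - 65, - 61.88,-51, - 31  , - 26,-20,-16,-12, - 6, -3,17/16 , 14,30  ,  43,64.46, 65,92]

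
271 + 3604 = 3875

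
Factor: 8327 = 11^1*757^1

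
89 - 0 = 89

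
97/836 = 97/836 =0.12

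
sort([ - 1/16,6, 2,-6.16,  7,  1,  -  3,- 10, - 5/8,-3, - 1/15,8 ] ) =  [ - 10, - 6.16, - 3, - 3, - 5/8,-1/15 , - 1/16, 1, 2, 6,  7, 8]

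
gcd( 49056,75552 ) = 96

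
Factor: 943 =23^1*41^1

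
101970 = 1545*66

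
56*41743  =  2337608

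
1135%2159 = 1135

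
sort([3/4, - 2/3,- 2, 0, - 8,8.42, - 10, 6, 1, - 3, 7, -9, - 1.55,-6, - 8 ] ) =[-10, - 9, - 8, - 8, - 6, - 3,-2, - 1.55, - 2/3, 0,3/4  ,  1, 6, 7, 8.42]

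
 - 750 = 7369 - 8119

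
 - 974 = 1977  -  2951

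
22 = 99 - 77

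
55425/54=1026 + 7/18 = 1026.39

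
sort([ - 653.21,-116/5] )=[ - 653.21, - 116/5 ]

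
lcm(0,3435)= 0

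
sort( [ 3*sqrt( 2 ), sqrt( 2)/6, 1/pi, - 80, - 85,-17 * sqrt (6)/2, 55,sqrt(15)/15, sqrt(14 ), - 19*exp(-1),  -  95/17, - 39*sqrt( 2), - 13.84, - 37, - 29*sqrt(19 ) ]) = [  -  29*sqrt( 19 ), - 85, - 80 , - 39*sqrt( 2),  -  37, - 17*sqrt ( 6 ) /2, - 13.84, - 19*exp( -1),  -  95/17,sqrt (2)/6,sqrt( 15)/15, 1/pi, sqrt (14) , 3 * sqrt( 2 ) , 55 ]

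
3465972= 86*40302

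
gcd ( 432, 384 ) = 48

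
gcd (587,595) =1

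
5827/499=5827/499 = 11.68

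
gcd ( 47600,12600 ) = 1400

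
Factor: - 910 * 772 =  - 2^3*5^1*  7^1*13^1*193^1 = -  702520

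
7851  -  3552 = 4299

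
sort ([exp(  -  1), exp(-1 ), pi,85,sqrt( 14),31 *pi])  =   [exp( - 1), exp( - 1),pi,sqrt( 14 ),  85,31*pi]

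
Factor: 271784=2^3*53^1*641^1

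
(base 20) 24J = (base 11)748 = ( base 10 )899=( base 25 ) 1ao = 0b1110000011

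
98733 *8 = 789864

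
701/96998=701/96998 = 0.01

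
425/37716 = 425/37716 =0.01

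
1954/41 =1954/41 = 47.66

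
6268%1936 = 460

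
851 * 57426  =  48869526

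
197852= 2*98926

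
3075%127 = 27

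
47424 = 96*494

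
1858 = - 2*(-929 ) 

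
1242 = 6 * 207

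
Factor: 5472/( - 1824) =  - 3^1= - 3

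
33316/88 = 378 + 13/22 = 378.59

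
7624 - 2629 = 4995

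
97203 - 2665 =94538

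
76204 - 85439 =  - 9235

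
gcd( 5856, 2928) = 2928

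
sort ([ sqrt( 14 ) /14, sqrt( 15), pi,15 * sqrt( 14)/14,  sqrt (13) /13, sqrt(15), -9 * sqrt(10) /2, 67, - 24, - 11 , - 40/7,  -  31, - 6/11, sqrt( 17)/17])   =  [ - 31, -24 , - 9 * sqrt ( 10)/2, - 11, - 40/7, - 6/11,  sqrt(17) /17, sqrt( 14)/14,  sqrt( 13)/13 , pi,sqrt (15),sqrt( 15 ),15*sqrt(14) /14, 67 ] 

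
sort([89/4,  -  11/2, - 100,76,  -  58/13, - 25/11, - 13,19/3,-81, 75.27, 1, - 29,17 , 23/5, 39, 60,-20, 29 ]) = [-100, - 81, - 29 , - 20, - 13, -11/2,-58/13,-25/11,1,  23/5,19/3,  17 , 89/4,  29,  39,60, 75.27,76]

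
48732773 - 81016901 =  - 32284128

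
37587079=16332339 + 21254740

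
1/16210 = 1/16210 = 0.00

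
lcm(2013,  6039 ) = 6039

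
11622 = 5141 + 6481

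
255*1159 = 295545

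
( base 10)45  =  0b101101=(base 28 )1H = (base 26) 1J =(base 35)1A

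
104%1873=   104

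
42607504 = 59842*712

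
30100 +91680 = 121780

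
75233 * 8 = 601864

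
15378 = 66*233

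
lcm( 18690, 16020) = 112140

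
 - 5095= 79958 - 85053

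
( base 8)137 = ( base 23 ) 43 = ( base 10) 95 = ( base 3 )10112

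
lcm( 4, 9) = 36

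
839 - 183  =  656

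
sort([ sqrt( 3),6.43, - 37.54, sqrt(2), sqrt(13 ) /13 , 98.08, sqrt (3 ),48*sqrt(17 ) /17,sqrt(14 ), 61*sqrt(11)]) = [ - 37.54 , sqrt(13)/13, sqrt( 2 ),sqrt(3),sqrt(3 ), sqrt( 14),6.43, 48*sqrt( 17)/17,98.08,61*sqrt(11)]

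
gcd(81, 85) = 1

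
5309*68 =361012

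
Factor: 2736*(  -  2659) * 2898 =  - 2^5*3^4*7^1 * 19^1*23^1 * 2659^1 = - 21083019552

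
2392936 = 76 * 31486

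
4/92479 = 4/92479 = 0.00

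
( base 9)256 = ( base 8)325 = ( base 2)11010101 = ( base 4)3111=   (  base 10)213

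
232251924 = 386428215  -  154176291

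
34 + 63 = 97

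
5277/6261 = 1759/2087 = 0.84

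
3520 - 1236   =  2284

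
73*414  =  30222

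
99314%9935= 9899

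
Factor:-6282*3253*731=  - 2^1*3^2*17^1*43^1*349^1*3253^1=-  14938237926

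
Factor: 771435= 3^2*5^1 *7^1*31^1*79^1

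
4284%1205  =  669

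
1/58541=1/58541= 0.00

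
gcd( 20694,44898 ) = 6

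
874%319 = 236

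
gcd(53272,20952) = 8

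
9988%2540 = 2368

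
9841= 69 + 9772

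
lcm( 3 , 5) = 15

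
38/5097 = 38/5097 = 0.01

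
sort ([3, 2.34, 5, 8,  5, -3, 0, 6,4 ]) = [-3, 0, 2.34, 3, 4,5, 5,6,  8 ]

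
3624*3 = 10872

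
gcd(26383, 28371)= 7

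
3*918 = 2754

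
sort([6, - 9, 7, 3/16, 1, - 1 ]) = [ - 9 ,-1, 3/16,1,6, 7]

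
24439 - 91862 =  - 67423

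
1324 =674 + 650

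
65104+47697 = 112801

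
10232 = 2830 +7402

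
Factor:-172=-2^2*43^1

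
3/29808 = 1/9936 = 0.00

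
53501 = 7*7643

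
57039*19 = 1083741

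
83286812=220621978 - 137335166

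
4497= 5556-1059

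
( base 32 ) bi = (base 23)G2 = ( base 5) 2440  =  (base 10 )370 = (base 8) 562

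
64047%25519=13009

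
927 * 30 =27810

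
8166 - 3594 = 4572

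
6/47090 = 3/23545 = 0.00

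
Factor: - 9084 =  - 2^2 * 3^1 * 757^1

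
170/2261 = 10/133 = 0.08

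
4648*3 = 13944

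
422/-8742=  - 1 + 4160/4371 = - 0.05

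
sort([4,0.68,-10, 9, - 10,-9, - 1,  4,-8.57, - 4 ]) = [-10, - 10, - 9,- 8.57, - 4, - 1,0.68, 4,4,9 ] 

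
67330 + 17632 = 84962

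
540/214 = 270/107 = 2.52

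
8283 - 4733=3550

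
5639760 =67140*84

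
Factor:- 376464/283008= -713/536 = - 2^ (- 3) *23^1*31^1*67^(-1 ) 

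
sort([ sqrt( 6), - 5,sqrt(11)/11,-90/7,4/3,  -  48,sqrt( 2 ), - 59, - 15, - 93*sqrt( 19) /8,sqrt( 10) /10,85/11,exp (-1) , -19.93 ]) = [-59  ,  -  93*sqrt( 19 )/8 , - 48,  -  19.93, - 15, - 90/7, - 5,sqrt( 11)/11, sqrt( 10) /10, exp(-1 ), 4/3, sqrt(2), sqrt( 6 ), 85/11] 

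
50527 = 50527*1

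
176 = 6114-5938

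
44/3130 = 22/1565 = 0.01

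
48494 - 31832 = 16662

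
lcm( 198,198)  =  198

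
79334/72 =1101 +31/36 = 1101.86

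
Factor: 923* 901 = 13^1*17^1*53^1*71^1 = 831623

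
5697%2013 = 1671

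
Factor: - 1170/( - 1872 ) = 2^( - 3 )*5^1 = 5/8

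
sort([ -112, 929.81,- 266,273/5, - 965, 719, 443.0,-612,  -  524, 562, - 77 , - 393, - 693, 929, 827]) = [ - 965,  -  693, - 612, - 524, - 393, - 266, - 112,-77,273/5, 443.0,  562, 719 , 827, 929, 929.81]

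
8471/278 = 30 + 131/278 = 30.47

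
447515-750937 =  - 303422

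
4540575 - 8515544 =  - 3974969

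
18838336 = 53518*352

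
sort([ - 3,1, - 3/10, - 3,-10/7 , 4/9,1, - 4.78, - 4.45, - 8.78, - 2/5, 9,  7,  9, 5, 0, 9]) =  [-8.78, - 4.78 , - 4.45, -3, -3, - 10/7, -2/5,-3/10, 0, 4/9  ,  1, 1, 5, 7, 9, 9,9 ]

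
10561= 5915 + 4646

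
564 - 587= - 23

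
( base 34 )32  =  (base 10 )104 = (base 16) 68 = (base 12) 88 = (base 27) 3N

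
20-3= 17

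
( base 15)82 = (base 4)1322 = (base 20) 62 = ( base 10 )122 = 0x7a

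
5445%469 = 286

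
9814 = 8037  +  1777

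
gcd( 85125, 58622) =1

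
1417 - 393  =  1024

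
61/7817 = 61/7817  =  0.01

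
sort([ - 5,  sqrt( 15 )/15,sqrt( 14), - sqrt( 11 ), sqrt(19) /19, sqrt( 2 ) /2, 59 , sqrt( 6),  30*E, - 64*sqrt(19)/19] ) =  [ - 64*sqrt( 19)/19, - 5,  -  sqrt( 11),sqrt( 19) /19  ,  sqrt(15 )/15 , sqrt( 2 )/2,sqrt(6), sqrt( 14 ),  59 , 30*E ] 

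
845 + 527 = 1372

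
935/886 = 935/886 = 1.06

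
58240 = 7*8320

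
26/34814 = 1/1339 = 0.00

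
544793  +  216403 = 761196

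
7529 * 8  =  60232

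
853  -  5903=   -  5050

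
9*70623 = 635607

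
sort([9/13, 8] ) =[ 9/13, 8 ] 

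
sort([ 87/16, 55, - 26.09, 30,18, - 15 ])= [ - 26.09, - 15, 87/16, 18,  30,55] 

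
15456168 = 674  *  22932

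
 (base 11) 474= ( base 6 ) 2341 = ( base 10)565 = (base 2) 1000110101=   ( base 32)HL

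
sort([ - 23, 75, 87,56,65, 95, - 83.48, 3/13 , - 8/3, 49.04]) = [ - 83.48, - 23, - 8/3 , 3/13,49.04,  56, 65, 75, 87, 95 ]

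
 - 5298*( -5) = 26490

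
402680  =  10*40268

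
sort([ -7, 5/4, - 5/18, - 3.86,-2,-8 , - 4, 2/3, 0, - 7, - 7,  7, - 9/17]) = [ - 8, - 7,-7, - 7, - 4, - 3.86, - 2,-9/17, -5/18, 0,  2/3, 5/4, 7]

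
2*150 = 300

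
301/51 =301/51 = 5.90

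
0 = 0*4388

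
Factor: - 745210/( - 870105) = 149042/174021 = 2^1 * 3^(- 1) *19^( - 1)*43^( - 1)*71^( - 1)*  74521^1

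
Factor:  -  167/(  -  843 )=3^( - 1)*167^1*281^(  -  1)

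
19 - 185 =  - 166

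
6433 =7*919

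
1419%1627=1419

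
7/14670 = 7/14670 = 0.00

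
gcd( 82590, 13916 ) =2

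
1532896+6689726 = 8222622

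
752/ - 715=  - 752/715 = -1.05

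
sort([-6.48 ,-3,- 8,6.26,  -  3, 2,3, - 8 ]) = [-8, - 8 ,  -  6.48, - 3, - 3, 2,3, 6.26]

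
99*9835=973665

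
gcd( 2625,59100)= 75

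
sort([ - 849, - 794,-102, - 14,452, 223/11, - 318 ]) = [ - 849,- 794, - 318, - 102 , - 14,223/11,452 ] 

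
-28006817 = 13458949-41465766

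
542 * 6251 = 3388042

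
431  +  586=1017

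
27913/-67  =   - 417 +26/67 = - 416.61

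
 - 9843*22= -216546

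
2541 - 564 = 1977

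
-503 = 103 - 606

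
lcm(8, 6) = 24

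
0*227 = 0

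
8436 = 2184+6252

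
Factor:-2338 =-2^1*7^1*167^1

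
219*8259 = 1808721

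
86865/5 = 17373 = 17373.00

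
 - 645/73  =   - 9+ 12/73 = - 8.84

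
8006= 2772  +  5234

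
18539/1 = 18539 = 18539.00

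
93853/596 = 157 + 281/596 = 157.47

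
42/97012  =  21/48506  =  0.00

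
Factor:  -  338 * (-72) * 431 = 2^4*3^2*13^2*431^1 = 10488816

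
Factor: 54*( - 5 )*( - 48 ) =12960=2^5* 3^4 * 5^1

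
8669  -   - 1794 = 10463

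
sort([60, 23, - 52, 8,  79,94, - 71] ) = [ - 71, - 52, 8, 23, 60,79,94 ] 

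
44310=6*7385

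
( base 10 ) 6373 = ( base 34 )5hf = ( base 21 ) e9a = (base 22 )D3F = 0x18e5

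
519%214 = 91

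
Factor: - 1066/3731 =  - 2/7 = -2^1*7^ (-1)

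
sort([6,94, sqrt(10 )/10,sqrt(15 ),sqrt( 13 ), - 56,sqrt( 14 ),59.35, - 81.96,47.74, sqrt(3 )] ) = [ - 81.96, - 56, sqrt(10)/10,sqrt(3), sqrt(13 ),sqrt( 14) , sqrt( 15), 6,47.74,59.35, 94 ]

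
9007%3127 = 2753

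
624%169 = 117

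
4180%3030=1150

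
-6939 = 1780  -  8719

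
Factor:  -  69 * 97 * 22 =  - 2^1*3^1 * 11^1*23^1*97^1  =  -147246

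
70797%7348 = 4665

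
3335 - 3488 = - 153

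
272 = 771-499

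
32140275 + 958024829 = 990165104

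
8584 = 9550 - 966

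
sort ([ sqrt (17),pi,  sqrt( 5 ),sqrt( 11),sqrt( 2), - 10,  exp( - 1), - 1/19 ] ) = [ -10, - 1/19,exp( - 1),  sqrt( 2),sqrt(5), pi,sqrt( 11),  sqrt (17 )] 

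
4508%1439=191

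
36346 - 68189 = - 31843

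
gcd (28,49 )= 7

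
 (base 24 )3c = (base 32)2K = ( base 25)39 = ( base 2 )1010100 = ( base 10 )84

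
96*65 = 6240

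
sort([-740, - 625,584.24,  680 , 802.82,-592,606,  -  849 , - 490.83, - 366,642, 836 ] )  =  [  -  849, - 740, - 625 ,-592, - 490.83, - 366 , 584.24,606,  642, 680,802.82, 836]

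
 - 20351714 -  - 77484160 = 57132446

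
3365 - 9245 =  -5880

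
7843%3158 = 1527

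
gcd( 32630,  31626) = 502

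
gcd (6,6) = 6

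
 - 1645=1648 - 3293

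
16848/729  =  23+1/9 =23.11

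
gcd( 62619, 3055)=1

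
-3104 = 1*( - 3104 ) 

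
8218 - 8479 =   -  261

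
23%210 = 23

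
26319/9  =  8773/3 = 2924.33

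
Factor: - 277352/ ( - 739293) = 2^3*3^( - 1)*37^1*263^( - 1) = 296/789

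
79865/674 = 118 + 333/674=118.49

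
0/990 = 0 = 0.00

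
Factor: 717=3^1*239^1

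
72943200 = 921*79200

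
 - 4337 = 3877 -8214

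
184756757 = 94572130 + 90184627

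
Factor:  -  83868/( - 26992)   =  2^(- 2 )*3^1*7^ (  -  1)*29^1  =  87/28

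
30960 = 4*7740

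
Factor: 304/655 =2^4* 5^ ( - 1 )*19^1  *  131^( - 1)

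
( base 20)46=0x56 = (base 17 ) 51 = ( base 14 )62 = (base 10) 86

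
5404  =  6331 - 927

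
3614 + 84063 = 87677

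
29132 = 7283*4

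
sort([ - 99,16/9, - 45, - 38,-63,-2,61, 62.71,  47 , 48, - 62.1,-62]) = [- 99, - 63, -62.1,  -  62,-45, - 38,- 2,16/9, 47, 48, 61, 62.71] 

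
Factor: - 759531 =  - 3^1*31^1*8167^1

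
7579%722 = 359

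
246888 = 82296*3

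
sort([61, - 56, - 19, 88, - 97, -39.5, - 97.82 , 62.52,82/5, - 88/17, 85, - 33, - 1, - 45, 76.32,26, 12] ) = [ - 97.82, - 97,  -  56, - 45, - 39.5,-33, - 19, - 88/17, - 1, 12, 82/5, 26, 61,62.52, 76.32,85, 88] 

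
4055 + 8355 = 12410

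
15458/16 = 966+ 1/8=966.12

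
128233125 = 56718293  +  71514832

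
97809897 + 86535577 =184345474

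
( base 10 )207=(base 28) 7b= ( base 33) 69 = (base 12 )153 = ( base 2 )11001111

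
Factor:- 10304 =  - 2^6*7^1*23^1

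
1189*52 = 61828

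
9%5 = 4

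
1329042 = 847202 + 481840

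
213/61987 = 213/61987=0.00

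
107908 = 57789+50119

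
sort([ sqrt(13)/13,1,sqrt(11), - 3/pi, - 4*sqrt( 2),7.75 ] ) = [  -  4*sqrt( 2 ), - 3/pi , sqrt(13)/13, 1,sqrt(11), 7.75] 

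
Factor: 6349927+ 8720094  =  19^1 * 793159^1 = 15070021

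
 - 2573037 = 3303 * ( - 779)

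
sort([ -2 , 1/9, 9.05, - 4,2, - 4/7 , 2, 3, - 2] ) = [ - 4,-2,-2, - 4/7, 1/9, 2,  2,3, 9.05]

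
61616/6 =10269 + 1/3=10269.33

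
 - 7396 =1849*( - 4 )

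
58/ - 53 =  - 2+48/53 = -1.09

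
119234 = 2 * 59617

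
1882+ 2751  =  4633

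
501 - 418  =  83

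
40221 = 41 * 981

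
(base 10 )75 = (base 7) 135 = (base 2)1001011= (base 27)2L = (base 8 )113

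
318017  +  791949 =1109966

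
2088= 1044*2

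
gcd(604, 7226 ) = 2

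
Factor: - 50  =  -2^1*5^2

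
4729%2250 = 229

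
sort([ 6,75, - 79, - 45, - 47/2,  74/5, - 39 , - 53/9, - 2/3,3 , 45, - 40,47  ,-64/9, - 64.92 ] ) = [ - 79,-64.92,-45, - 40, - 39, - 47/2, - 64/9, - 53/9 , - 2/3, 3 , 6, 74/5, 45,47, 75] 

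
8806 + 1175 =9981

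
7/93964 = 7/93964  =  0.00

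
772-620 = 152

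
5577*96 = 535392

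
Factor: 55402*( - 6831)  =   - 2^1*3^3 * 11^1*23^1*27701^1 = -378451062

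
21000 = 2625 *8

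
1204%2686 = 1204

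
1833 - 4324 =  - 2491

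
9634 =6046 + 3588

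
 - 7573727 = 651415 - 8225142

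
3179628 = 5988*531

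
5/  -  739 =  - 1 + 734/739 = - 0.01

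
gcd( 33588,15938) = 2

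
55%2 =1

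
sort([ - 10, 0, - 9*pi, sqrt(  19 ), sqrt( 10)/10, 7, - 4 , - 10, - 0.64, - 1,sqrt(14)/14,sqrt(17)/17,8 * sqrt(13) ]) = [-9*pi, -10, - 10, - 4,- 1,-0.64, 0,  sqrt(17)/17, sqrt(14 )/14, sqrt(10 )/10 , sqrt( 19), 7,8 * sqrt( 13) ]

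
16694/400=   41 + 147/200 = 41.73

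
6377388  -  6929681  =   - 552293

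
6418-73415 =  - 66997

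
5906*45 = 265770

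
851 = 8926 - 8075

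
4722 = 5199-477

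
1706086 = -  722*(-2363 )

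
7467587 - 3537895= 3929692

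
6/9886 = 3/4943 = 0.00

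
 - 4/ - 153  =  4/153 =0.03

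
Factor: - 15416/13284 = -94/81 = - 2^1*3^(-4 )*47^1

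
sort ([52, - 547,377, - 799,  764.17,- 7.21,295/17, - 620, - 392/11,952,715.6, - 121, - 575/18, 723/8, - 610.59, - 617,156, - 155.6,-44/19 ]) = [ - 799, - 620, - 617, - 610.59, - 547, - 155.6, - 121, - 392/11, - 575/18, - 7.21, - 44/19,295/17, 52,723/8,156,377, 715.6,764.17,952 ]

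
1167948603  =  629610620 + 538337983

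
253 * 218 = 55154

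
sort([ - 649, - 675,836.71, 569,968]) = [ - 675, - 649,569, 836.71, 968]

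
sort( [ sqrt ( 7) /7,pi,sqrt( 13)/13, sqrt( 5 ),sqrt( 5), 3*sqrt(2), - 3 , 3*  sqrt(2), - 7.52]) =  [ - 7.52, - 3, sqrt( 13)/13,sqrt( 7 )/7, sqrt( 5),sqrt(5 ), pi,3*sqrt( 2 ),3*sqrt( 2 ) ]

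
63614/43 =1479 + 17/43  =  1479.40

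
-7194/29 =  - 249 + 27/29 = -248.07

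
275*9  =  2475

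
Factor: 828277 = 828277^1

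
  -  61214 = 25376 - 86590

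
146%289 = 146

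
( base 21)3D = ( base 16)4C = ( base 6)204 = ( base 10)76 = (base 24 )34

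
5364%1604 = 552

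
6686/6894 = 3343/3447 = 0.97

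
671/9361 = 61/851 =0.07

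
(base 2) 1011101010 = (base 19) 215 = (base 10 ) 746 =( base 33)mk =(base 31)o2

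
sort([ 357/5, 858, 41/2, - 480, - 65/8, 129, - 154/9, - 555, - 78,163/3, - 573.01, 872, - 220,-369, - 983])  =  [ - 983, - 573.01, - 555, - 480, - 369,-220, - 78, - 154/9, - 65/8, 41/2,163/3 , 357/5,129,858, 872] 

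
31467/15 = 10489/5= 2097.80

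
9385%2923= 616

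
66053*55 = 3632915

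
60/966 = 10/161 = 0.06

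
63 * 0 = 0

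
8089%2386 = 931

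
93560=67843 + 25717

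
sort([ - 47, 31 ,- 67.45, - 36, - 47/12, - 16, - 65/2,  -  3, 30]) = [ - 67.45,-47, - 36, - 65/2,-16, - 47/12 , - 3, 30,31 ] 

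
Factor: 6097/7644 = 67/84 = 2^(-2)*3^ (-1)*7^( - 1 )*67^1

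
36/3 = 12 = 12.00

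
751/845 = 751/845 = 0.89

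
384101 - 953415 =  - 569314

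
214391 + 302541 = 516932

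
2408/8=301 = 301.00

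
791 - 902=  - 111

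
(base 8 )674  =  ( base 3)121110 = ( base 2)110111100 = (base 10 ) 444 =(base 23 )j7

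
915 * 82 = 75030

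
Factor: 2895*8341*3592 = 2^3*3^1*5^1 *19^1*193^1 *439^1*449^1 = 86736724440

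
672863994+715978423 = 1388842417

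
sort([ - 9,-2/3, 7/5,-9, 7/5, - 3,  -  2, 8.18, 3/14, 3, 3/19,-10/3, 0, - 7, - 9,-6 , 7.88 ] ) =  [-9, -9, - 9, -7,- 6,  -  10/3, - 3,-2, - 2/3, 0,3/19,3/14 , 7/5,7/5,3, 7.88,8.18] 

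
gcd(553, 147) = 7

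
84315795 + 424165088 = 508480883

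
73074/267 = 24358/89=273.69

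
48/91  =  48/91 = 0.53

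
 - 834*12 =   -  10008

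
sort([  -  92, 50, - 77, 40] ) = [- 92, - 77,40, 50]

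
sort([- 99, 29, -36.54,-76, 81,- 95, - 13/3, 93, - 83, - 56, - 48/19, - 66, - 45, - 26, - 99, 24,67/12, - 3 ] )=[ - 99, - 99, - 95, - 83,-76 ,-66,-56,-45, - 36.54, - 26, - 13/3, - 3, - 48/19, 67/12, 24,29,81,  93]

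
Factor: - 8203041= - 3^2* 7^2* 11^1 * 19^1*89^1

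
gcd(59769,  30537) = 261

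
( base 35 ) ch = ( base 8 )665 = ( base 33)d8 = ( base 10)437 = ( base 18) 165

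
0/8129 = 0  =  0.00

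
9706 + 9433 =19139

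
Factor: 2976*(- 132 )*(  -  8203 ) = 2^7*3^2*11^1*13^1*31^1*631^1 = 3222400896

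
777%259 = 0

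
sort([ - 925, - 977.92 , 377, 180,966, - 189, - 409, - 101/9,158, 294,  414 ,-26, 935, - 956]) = [ - 977.92, - 956, - 925, - 409 , - 189, - 26 , - 101/9, 158, 180, 294 , 377, 414,935,  966]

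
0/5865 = 0=0.00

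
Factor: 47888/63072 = 2^(  -  1)*3^(  -  3 )*41^1 = 41/54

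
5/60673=5/60673 = 0.00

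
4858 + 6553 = 11411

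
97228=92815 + 4413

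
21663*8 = 173304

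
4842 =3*1614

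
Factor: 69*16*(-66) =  - 72864 = -2^5*3^2*11^1*23^1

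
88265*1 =88265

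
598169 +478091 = 1076260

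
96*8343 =800928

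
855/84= 285/28 =10.18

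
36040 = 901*40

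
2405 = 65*37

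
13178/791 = 13178/791= 16.66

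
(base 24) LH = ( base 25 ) KL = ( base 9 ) 638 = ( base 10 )521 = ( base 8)1011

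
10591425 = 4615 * 2295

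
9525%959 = 894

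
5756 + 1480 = 7236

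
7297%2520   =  2257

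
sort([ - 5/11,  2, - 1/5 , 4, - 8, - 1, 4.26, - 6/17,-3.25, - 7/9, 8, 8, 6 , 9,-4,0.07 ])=[  -  8 ,-4, - 3.25, - 1,-7/9, - 5/11,-6/17, - 1/5 , 0.07, 2,4,4.26 , 6,8,8 , 9]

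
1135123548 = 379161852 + 755961696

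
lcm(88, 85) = 7480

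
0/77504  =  0 = 0.00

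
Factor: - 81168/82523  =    -  2^4*3^1*7^( - 1 )*19^1 * 89^1* 11789^ ( - 1 ) 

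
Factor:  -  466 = -2^1*233^1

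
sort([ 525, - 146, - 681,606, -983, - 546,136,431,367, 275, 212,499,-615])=[ - 983, - 681, - 615, - 546,-146,  136, 212,275,367,431,499,525,606 ]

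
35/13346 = 35/13346 = 0.00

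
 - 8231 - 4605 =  - 12836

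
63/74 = 63/74 = 0.85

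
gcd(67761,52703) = 7529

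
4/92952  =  1/23238 = 0.00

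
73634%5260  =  5254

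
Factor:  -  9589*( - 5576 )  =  53468264= 2^3*17^1 * 41^1*43^1*223^1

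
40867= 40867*1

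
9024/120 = 75 + 1/5 = 75.20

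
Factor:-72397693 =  - 72397693^1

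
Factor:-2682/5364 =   -  1/2=- 2^( - 1) 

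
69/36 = 23/12 = 1.92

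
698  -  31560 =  - 30862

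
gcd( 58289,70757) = 1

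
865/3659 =865/3659 =0.24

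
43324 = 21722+21602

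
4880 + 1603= 6483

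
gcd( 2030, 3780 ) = 70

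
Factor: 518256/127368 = 118/29 = 2^1 *29^( - 1 )*59^1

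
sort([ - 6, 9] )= [-6 , 9 ]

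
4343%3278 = 1065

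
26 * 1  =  26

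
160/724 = 40/181 = 0.22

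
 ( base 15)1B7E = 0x1751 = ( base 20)EI9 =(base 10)5969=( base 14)2265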